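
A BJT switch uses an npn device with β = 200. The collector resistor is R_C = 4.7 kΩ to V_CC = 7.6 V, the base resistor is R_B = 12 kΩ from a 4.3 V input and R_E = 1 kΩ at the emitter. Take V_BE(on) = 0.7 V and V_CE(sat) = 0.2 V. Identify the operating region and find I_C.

saturation; I_C ≈ 1.3 mA

Assume active: I_B = (4.3 − 0.7)/(12 + 201×1) = 0.0169 mA, I_C = β·I_B = 3.38 mA.
Then V_CE = 7.6 − 3.38×4.7 − 3.4×1 = -11.7 V < 0.2 V — the active assumption fails.
Re-solve with V_CE = 0.2 V. KCL at the emitter: V_E/R_E = (V_BB−0.7−V_E)/R_B + (V_CC−0.2−V_E)/R_C, giving V_E = 1.45 V.
I_C = (V_CC − 0.2 − V_E)/R_C = (7.4 − 1.45)/4.7 = 1.27 mA.
Check: I_B = (3.6 − 1.45)/12 = 0.179 mA, and β·I_B = 35.9 mA > I_C, confirming saturation.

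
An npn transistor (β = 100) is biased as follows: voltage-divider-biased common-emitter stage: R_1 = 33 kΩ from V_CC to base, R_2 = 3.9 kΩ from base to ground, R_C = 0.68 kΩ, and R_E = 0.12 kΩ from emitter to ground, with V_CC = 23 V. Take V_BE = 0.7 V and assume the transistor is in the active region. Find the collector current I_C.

Thevenize the base divider: V_Th = V_CC·R_2/(R_1+R_2) = 23×3.9/36.9 = 2.43 V, R_Th = R_1‖R_2 = 3.49 kΩ.
Base-emitter loop: V_Th = I_B·R_Th + V_BE + (β+1)I_B·R_E, so I_B = (2.43 − 0.7) / (3.49 + 101×0.12) = 0.111 mA.
I_C = β·I_B = 100×0.111 = 11.1 mA, and I_E = (β+1)I_B = 11.2 mA.
V_CE = V_CC − I_C·R_C − I_E·R_E = 23 − 11.1×0.68 − 11.2×0.12 = 14.1 V.
V_CE = 14.1 V > 0.2 V confirms active-region operation.

I_C ≈ 11 mA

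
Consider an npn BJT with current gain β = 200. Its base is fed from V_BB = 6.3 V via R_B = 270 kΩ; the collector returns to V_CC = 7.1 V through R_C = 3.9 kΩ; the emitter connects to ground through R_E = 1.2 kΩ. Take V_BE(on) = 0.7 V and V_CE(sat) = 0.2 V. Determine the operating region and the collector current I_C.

Assume active: I_B = (6.3 − 0.7)/(270 + 201×1.2) = 0.011 mA, I_C = β·I_B = 2.19 mA.
Then V_CE = 7.1 − 2.19×3.9 − 2.2×1.2 = -4.09 V < 0.2 V — the active assumption fails.
Re-solve with V_CE = 0.2 V. KCL at the emitter: V_E/R_E = (V_BB−0.7−V_E)/R_B + (V_CC−0.2−V_E)/R_C, giving V_E = 1.64 V.
I_C = (V_CC − 0.2 − V_E)/R_C = (6.9 − 1.64)/3.9 = 1.35 mA.
Check: I_B = (5.6 − 1.64)/270 = 0.0147 mA, and β·I_B = 2.94 mA > I_C, confirming saturation.

saturation; I_C ≈ 1.3 mA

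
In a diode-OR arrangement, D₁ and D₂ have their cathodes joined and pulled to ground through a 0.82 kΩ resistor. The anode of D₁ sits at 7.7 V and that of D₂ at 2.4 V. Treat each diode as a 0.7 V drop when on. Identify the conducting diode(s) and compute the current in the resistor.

Assume both conduct. Then node N would need to be at both 7.7−0.7 = 7 V and 2.4−0.7 = 1.7 V, which is impossible.
Assume only D₁ conducts: V_N = 7.7 − 0.7 = 7 V, so I_R = 7/0.82 = 8.54 mA.
Check D₂: its anode-to-cathode voltage is 2.4 − 7 = -4.6 V < 0.7 V, so it is off. The assumption is consistent.

Only D₁ conducts; I_R ≈ 8.5 mA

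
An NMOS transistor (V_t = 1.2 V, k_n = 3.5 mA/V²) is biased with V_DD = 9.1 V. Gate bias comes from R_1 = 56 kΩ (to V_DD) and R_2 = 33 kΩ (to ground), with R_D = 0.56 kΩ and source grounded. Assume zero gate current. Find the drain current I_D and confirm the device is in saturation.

V_G = V_DD·R_2/(R_1+R_2) = 9.1×33/89 = 3.37 V. With the source grounded, V_GS = V_G = 3.37 V.
Assume saturation: I_D = (k_n/2)(V_GS − V_t)² = (3.5/2)×(3.37 − 1.2)² = 1.75×2.17² = 8.27 mA.
V_DS = V_DD − I_D·R_D = 9.1 − 8.27×0.56 = 4.47 V.
Saturation requires V_DS ≥ V_GS − V_t = 2.17 V; 4.47 ≥ 2.17 ✓.

I_D ≈ 8.3 mA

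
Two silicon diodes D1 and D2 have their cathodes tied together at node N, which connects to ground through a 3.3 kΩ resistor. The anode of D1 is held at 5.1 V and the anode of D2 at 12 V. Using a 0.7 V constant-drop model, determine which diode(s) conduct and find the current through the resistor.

Only D2 conducts; I_R ≈ 3.4 mA

Assume both conduct. Then node N would need to be at both 5.1−0.7 = 4.4 V and 12−0.7 = 11.3 V, which is impossible.
Assume only D2 conducts: V_N = 12 − 0.7 = 11.3 V, so I_R = 11.3/3.3 = 3.42 mA.
Check D1: its anode-to-cathode voltage is 5.1 − 11.3 = -6.2 V < 0.7 V, so it is off. The assumption is consistent.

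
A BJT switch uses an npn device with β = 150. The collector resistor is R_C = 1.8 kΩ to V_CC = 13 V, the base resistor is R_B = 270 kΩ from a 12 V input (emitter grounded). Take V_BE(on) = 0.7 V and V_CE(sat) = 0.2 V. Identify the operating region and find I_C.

active; I_C ≈ 6.3 mA

Assume active. Base-emitter loop: I_B = (V_BB − V_BE)/R_B = (12 − 0.7)/270 = 0.0419 mA.
I_C = β·I_B = 150×0.0419 = 6.28 mA.
V_CE = V_CC − I_C·R_C = 13 − 6.28×1.8 = 1.7 V > V_CE(sat), so the active-region assumption holds.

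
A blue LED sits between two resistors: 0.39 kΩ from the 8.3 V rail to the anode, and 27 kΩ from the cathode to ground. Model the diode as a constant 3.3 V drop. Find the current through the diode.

The two resistors are in series with the diode, so KVL gives 8.3 = I·0.39 + 3.3 + I·27.
I = (8.3 − 3.3) / (0.39 + 27) kΩ = 5 / 27.4 = 0.183 mA.

I ≈ 0.18 mA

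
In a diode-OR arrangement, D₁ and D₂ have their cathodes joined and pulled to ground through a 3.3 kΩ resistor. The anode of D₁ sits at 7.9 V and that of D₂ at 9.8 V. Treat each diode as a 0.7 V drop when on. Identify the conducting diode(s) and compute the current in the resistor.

Only D₂ conducts; I_R ≈ 2.8 mA

Assume both conduct. Then node N would need to be at both 7.9−0.7 = 7.2 V and 9.8−0.7 = 9.1 V, which is impossible.
Assume only D₂ conducts: V_N = 9.8 − 0.7 = 9.1 V, so I_R = 9.1/3.3 = 2.76 mA.
Check D₁: its anode-to-cathode voltage is 7.9 − 9.1 = -1.2 V < 0.7 V, so it is off. The assumption is consistent.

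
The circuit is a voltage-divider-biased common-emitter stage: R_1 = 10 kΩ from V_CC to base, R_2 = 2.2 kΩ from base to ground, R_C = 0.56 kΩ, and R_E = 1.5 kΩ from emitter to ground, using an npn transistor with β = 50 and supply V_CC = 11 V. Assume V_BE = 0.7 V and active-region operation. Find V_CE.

Thevenize the base divider: V_Th = V_CC·R_2/(R_1+R_2) = 11×2.2/12.2 = 1.98 V, R_Th = R_1‖R_2 = 1.8 kΩ.
Base-emitter loop: V_Th = I_B·R_Th + V_BE + (β+1)I_B·R_E, so I_B = (1.98 − 0.7) / (1.8 + 51×1.5) = 0.0164 mA.
I_C = β·I_B = 50×0.0164 = 0.82 mA, and I_E = (β+1)I_B = 0.836 mA.
V_CE = V_CC − I_C·R_C − I_E·R_E = 11 − 0.82×0.56 − 0.836×1.5 = 9.29 V.
V_CE = 9.29 V > 0.2 V confirms active-region operation.

V_CE ≈ 9.3 V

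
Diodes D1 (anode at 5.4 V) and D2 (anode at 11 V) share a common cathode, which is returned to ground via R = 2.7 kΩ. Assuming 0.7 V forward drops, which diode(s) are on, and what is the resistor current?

Assume both conduct. Then node N would need to be at both 5.4−0.7 = 4.7 V and 11−0.7 = 10.3 V, which is impossible.
Assume only D2 conducts: V_N = 11 − 0.7 = 10.3 V, so I_R = 10.3/2.7 = 3.81 mA.
Check D1: its anode-to-cathode voltage is 5.4 − 10.3 = -4.9 V < 0.7 V, so it is off. The assumption is consistent.

Only D2 conducts; I_R ≈ 3.8 mA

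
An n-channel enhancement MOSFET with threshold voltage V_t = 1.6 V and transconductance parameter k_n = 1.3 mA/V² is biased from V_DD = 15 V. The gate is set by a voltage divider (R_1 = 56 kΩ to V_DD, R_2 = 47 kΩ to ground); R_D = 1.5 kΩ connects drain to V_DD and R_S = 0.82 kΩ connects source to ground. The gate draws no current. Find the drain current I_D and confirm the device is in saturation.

V_G = V_DD·R_2/(R_1+R_2) = 15×47/103 = 6.84 V.
Assume saturation: I_D = (k_n/2)(V_GS − V_t)² with V_GS = V_G − I_D·R_S = 6.84 − 0.82·I_D.
Substituting gives 0.437·I_D² − 6.59·I_D + 17.9 = 0, with roots I_D = 3.55 or 11.5 mA.
The root I_D = 11.5 mA gives V_GS = -2.61 V ≤ V_t, so take I_D = 3.55 mA.
Then V_GS = 3.94 V and V_DS = V_DD − I_D(R_D+R_S) = 15 − 3.55×2.32 = 6.77 V.
Saturation requires V_DS ≥ V_GS − V_t = 2.34 V; 6.77 ≥ 2.34 ✓.

I_D ≈ 3.5 mA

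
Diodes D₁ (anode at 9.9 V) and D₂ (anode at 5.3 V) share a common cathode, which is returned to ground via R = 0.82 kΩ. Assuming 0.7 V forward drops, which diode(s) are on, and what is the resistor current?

Assume both conduct. Then node N would need to be at both 9.9−0.7 = 9.2 V and 5.3−0.7 = 4.6 V, which is impossible.
Assume only D₁ conducts: V_N = 9.9 − 0.7 = 9.2 V, so I_R = 9.2/0.82 = 11.2 mA.
Check D₂: its anode-to-cathode voltage is 5.3 − 9.2 = -3.9 V < 0.7 V, so it is off. The assumption is consistent.

Only D₁ conducts; I_R ≈ 11 mA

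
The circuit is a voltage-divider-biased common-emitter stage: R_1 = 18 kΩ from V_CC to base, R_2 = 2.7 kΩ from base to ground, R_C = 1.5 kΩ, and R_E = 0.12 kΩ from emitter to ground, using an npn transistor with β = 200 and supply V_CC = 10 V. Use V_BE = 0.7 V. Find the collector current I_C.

I_C ≈ 4.6 mA

Thevenize the base divider: V_Th = V_CC·R_2/(R_1+R_2) = 10×2.7/20.7 = 1.3 V, R_Th = R_1‖R_2 = 2.35 kΩ.
Base-emitter loop: V_Th = I_B·R_Th + V_BE + (β+1)I_B·R_E, so I_B = (1.3 − 0.7) / (2.35 + 201×0.12) = 0.0228 mA.
I_C = β·I_B = 200×0.0228 = 4.57 mA, and I_E = (β+1)I_B = 4.59 mA.
V_CE = V_CC − I_C·R_C − I_E·R_E = 10 − 4.57×1.5 − 4.59×0.12 = 2.6 V.
V_CE = 2.6 V > 0.2 V confirms active-region operation.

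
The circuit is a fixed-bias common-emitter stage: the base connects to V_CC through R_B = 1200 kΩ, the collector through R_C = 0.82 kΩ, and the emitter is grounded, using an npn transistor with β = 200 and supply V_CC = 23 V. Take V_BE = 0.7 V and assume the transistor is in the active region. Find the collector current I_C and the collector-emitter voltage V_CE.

I_C ≈ 3.7 mA, V_CE ≈ 20 V

Base loop: V_CC = I_B·R_B + V_BE, so I_B = (23 − 0.7)/1200 kΩ = 0.0186 mA.
In the active region I_C = β·I_B = 200 × 0.0186 = 3.72 mA.
Collector loop: V_CE = V_CC − I_C·R_C = 23 − 3.72×0.82 = 20 V.
Since V_CE = 20 V > V_CE(sat) ≈ 0.2 V, the transistor is in the active region as assumed.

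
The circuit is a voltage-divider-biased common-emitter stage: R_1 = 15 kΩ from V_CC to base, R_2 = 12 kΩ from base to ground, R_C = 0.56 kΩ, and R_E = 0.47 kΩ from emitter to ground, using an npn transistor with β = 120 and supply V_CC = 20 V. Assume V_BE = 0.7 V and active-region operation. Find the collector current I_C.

I_C ≈ 15 mA

Thevenize the base divider: V_Th = V_CC·R_2/(R_1+R_2) = 20×12/27 = 8.89 V, R_Th = R_1‖R_2 = 6.67 kΩ.
Base-emitter loop: V_Th = I_B·R_Th + V_BE + (β+1)I_B·R_E, so I_B = (8.89 − 0.7) / (6.67 + 121×0.47) = 0.129 mA.
I_C = β·I_B = 120×0.129 = 15.5 mA, and I_E = (β+1)I_B = 15.6 mA.
V_CE = V_CC − I_C·R_C − I_E·R_E = 20 − 15.5×0.56 − 15.6×0.47 = 4.01 V.
V_CE = 4.01 V > 0.2 V confirms active-region operation.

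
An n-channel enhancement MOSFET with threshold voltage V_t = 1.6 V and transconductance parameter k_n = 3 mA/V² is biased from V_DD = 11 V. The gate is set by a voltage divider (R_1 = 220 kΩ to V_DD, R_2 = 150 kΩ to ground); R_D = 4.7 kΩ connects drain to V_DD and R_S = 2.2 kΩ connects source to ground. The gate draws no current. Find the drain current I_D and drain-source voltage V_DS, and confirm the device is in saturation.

I_D ≈ 0.94 mA, V_DS ≈ 4.5 V

V_G = V_DD·R_2/(R_1+R_2) = 11×150/370 = 4.46 V.
Assume saturation: I_D = (k_n/2)(V_GS − V_t)² with V_GS = V_G − I_D·R_S = 4.46 − 2.2·I_D.
Substituting gives 7.26·I_D² − 19.9·I_D + 12.3 = 0, with roots I_D = 0.94 or 1.8 mA.
The root I_D = 1.8 mA gives V_GS = 0.505 V ≤ V_t, so take I_D = 0.94 mA.
Then V_GS = 2.39 V and V_DS = V_DD − I_D(R_D+R_S) = 11 − 0.94×6.9 = 4.51 V.
Saturation requires V_DS ≥ V_GS − V_t = 0.792 V; 4.51 ≥ 0.792 ✓.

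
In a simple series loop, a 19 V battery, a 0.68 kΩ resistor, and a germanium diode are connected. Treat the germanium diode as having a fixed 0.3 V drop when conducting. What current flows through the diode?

KVL around the loop: 19 = V_D + I·R = 0.3 + I × 0.68 kΩ.
So I = (19 − 0.3) / 0.68 kΩ = 18.7 / 0.68 = 27.5 mA.

I ≈ 27 mA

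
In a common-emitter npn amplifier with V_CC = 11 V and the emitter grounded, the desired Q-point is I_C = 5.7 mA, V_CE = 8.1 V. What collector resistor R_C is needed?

Collector loop: V_CC = I_C·R_C + V_CE.
R_C = (V_CC − V_CE)/I_C = (11 − 8.1)/5.7 = 0.509 kΩ.

R_C ≈ 0.51 kΩ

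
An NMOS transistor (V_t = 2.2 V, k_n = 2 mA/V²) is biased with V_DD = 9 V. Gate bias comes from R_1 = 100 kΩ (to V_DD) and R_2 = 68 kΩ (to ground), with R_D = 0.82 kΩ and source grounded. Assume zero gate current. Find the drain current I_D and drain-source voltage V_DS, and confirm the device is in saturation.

I_D ≈ 2.1 mA, V_DS ≈ 7.3 V

V_G = V_DD·R_2/(R_1+R_2) = 9×68/168 = 3.64 V. With the source grounded, V_GS = V_G = 3.64 V.
Assume saturation: I_D = (k_n/2)(V_GS − V_t)² = (2/2)×(3.64 − 2.2)² = 1×1.44² = 2.08 mA.
V_DS = V_DD − I_D·R_D = 9 − 2.08×0.82 = 7.29 V.
Saturation requires V_DS ≥ V_GS − V_t = 1.44 V; 7.29 ≥ 1.44 ✓.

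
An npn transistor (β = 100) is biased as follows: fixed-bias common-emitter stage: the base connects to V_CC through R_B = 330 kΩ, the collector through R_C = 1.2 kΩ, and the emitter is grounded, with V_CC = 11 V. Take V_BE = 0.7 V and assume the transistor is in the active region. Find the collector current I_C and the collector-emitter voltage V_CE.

Base loop: V_CC = I_B·R_B + V_BE, so I_B = (11 − 0.7)/330 kΩ = 0.0312 mA.
In the active region I_C = β·I_B = 100 × 0.0312 = 3.12 mA.
Collector loop: V_CE = V_CC − I_C·R_C = 11 − 3.12×1.2 = 7.25 V.
Since V_CE = 7.25 V > V_CE(sat) ≈ 0.2 V, the transistor is in the active region as assumed.

I_C ≈ 3.1 mA, V_CE ≈ 7.3 V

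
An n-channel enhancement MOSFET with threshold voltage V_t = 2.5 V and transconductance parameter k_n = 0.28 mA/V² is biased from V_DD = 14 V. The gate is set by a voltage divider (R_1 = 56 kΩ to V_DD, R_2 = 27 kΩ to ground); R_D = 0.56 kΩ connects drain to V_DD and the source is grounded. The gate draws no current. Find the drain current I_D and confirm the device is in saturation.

I_D ≈ 0.59 mA

V_G = V_DD·R_2/(R_1+R_2) = 14×27/83 = 4.55 V. With the source grounded, V_GS = V_G = 4.55 V.
Assume saturation: I_D = (k_n/2)(V_GS − V_t)² = (0.28/2)×(4.55 − 2.5)² = 0.14×2.05² = 0.591 mA.
V_DS = V_DD − I_D·R_D = 14 − 0.591×0.56 = 13.7 V.
Saturation requires V_DS ≥ V_GS − V_t = 2.05 V; 13.7 ≥ 2.05 ✓.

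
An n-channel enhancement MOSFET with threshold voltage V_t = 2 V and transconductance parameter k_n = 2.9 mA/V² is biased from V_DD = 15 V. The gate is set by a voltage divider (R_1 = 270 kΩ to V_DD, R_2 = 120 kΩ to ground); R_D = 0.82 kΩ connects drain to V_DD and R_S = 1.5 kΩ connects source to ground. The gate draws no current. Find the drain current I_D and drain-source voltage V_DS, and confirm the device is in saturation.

I_D ≈ 1.1 mA, V_DS ≈ 12 V

V_G = V_DD·R_2/(R_1+R_2) = 15×120/390 = 4.62 V.
Assume saturation: I_D = (k_n/2)(V_GS − V_t)² with V_GS = V_G − I_D·R_S = 4.62 − 1.5·I_D.
Substituting gives 3.26·I_D² − 12.4·I_D + 9.92 = 0, with roots I_D = 1.15 or 2.64 mA.
The root I_D = 2.64 mA gives V_GS = 0.65 V ≤ V_t, so take I_D = 1.15 mA.
Then V_GS = 2.89 V and V_DS = V_DD − I_D(R_D+R_S) = 15 − 1.15×2.32 = 12.3 V.
Saturation requires V_DS ≥ V_GS − V_t = 0.891 V; 12.3 ≥ 0.891 ✓.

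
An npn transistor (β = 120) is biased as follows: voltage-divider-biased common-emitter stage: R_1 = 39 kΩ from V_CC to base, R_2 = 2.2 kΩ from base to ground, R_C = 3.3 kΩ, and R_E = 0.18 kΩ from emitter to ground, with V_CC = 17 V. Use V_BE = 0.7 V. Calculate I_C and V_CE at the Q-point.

I_C ≈ 1 mA, V_CE ≈ 13 V

Thevenize the base divider: V_Th = V_CC·R_2/(R_1+R_2) = 17×2.2/41.2 = 0.908 V, R_Th = R_1‖R_2 = 2.08 kΩ.
Base-emitter loop: V_Th = I_B·R_Th + V_BE + (β+1)I_B·R_E, so I_B = (0.908 − 0.7) / (2.08 + 121×0.18) = 0.00871 mA.
I_C = β·I_B = 120×0.00871 = 1.04 mA, and I_E = (β+1)I_B = 1.05 mA.
V_CE = V_CC − I_C·R_C − I_E·R_E = 17 − 1.04×3.3 − 1.05×0.18 = 13.4 V.
V_CE = 13.4 V > 0.2 V confirms active-region operation.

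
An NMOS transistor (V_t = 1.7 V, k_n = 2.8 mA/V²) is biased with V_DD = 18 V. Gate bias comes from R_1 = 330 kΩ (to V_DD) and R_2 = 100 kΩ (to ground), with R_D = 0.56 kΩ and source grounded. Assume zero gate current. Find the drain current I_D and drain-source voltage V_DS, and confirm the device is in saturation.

V_G = V_DD·R_2/(R_1+R_2) = 18×100/430 = 4.19 V. With the source grounded, V_GS = V_G = 4.19 V.
Assume saturation: I_D = (k_n/2)(V_GS − V_t)² = (2.8/2)×(4.19 − 1.7)² = 1.4×2.49² = 8.65 mA.
V_DS = V_DD − I_D·R_D = 18 − 8.65×0.56 = 13.2 V.
Saturation requires V_DS ≥ V_GS − V_t = 2.49 V; 13.2 ≥ 2.49 ✓.

I_D ≈ 8.7 mA, V_DS ≈ 13 V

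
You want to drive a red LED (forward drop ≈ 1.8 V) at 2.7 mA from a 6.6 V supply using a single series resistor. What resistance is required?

The resistor drops V_S − V_D = 6.6 − 1.8 = 4.8 V at 2.7 mA.
R = 4.8 V / 2.7 mA = 1.78 kΩ.

R ≈ 1.8 kΩ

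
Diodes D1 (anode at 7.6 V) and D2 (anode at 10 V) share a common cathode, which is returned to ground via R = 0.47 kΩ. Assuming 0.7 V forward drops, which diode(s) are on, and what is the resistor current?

Assume both conduct. Then node N would need to be at both 7.6−0.7 = 6.9 V and 10−0.7 = 9.3 V, which is impossible.
Assume only D2 conducts: V_N = 10 − 0.7 = 9.3 V, so I_R = 9.3/0.47 = 19.8 mA.
Check D1: its anode-to-cathode voltage is 7.6 − 9.3 = -1.7 V < 0.7 V, so it is off. The assumption is consistent.

Only D2 conducts; I_R ≈ 20 mA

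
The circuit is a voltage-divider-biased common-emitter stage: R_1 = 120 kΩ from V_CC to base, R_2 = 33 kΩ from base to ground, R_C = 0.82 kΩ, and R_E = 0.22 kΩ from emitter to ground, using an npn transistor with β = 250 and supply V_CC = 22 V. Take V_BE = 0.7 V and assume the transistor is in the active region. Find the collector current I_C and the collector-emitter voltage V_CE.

Thevenize the base divider: V_Th = V_CC·R_2/(R_1+R_2) = 22×33/153 = 4.75 V, R_Th = R_1‖R_2 = 25.9 kΩ.
Base-emitter loop: V_Th = I_B·R_Th + V_BE + (β+1)I_B·R_E, so I_B = (4.75 − 0.7) / (25.9 + 251×0.22) = 0.0499 mA.
I_C = β·I_B = 250×0.0499 = 12.5 mA, and I_E = (β+1)I_B = 12.5 mA.
V_CE = V_CC − I_C·R_C − I_E·R_E = 22 − 12.5×0.82 − 12.5×0.22 = 9.02 V.
V_CE = 9.02 V > 0.2 V confirms active-region operation.

I_C ≈ 12 mA, V_CE ≈ 9 V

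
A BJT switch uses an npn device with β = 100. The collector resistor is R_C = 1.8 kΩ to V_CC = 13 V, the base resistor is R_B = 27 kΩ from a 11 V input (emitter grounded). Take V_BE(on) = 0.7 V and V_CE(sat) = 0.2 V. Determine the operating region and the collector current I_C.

Assume active: I_B = (11 − 0.7)/27 = 0.381 mA, giving I_C = β·I_B = 38.1 mA.
But then V_CE = 13 − 38.1×1.8 = -55.7 V < V_CE(sat) = 0.2 V — impossible in the active region.
So the transistor is saturated. With V_CE = 0.2 V, I_C = (V_CC − 0.2)/R_C = 12.8/1.8 = 7.11 mA.
Check: β·I_B = 38.1 mA > I_C = 7.11 mA, confirming saturation.

saturation; I_C ≈ 7.1 mA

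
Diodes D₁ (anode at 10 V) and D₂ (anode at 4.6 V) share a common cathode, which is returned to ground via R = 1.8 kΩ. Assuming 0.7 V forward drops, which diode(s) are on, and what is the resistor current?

Only D₁ conducts; I_R ≈ 5.2 mA

Assume both conduct. Then node N would need to be at both 10−0.7 = 9.3 V and 4.6−0.7 = 3.9 V, which is impossible.
Assume only D₁ conducts: V_N = 10 − 0.7 = 9.3 V, so I_R = 9.3/1.8 = 5.17 mA.
Check D₂: its anode-to-cathode voltage is 4.6 − 9.3 = -4.7 V < 0.7 V, so it is off. The assumption is consistent.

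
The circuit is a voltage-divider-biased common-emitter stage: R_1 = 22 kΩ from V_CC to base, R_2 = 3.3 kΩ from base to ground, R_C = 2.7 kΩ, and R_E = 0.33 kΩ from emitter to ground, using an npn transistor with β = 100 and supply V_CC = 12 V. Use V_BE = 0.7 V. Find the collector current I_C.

Thevenize the base divider: V_Th = V_CC·R_2/(R_1+R_2) = 12×3.3/25.3 = 1.57 V, R_Th = R_1‖R_2 = 2.87 kΩ.
Base-emitter loop: V_Th = I_B·R_Th + V_BE + (β+1)I_B·R_E, so I_B = (1.57 − 0.7) / (2.87 + 101×0.33) = 0.0239 mA.
I_C = β·I_B = 100×0.0239 = 2.39 mA, and I_E = (β+1)I_B = 2.41 mA.
V_CE = V_CC − I_C·R_C − I_E·R_E = 12 − 2.39×2.7 − 2.41×0.33 = 4.75 V.
V_CE = 4.75 V > 0.2 V confirms active-region operation.

I_C ≈ 2.4 mA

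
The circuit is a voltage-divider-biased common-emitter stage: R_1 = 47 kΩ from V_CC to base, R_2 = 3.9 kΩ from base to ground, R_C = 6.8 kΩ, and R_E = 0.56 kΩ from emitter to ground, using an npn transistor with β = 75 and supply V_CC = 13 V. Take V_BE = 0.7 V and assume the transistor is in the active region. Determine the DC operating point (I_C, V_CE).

I_C ≈ 0.48 mA, V_CE ≈ 9.5 V

Thevenize the base divider: V_Th = V_CC·R_2/(R_1+R_2) = 13×3.9/50.9 = 0.996 V, R_Th = R_1‖R_2 = 3.6 kΩ.
Base-emitter loop: V_Th = I_B·R_Th + V_BE + (β+1)I_B·R_E, so I_B = (0.996 − 0.7) / (3.6 + 76×0.56) = 0.00641 mA.
I_C = β·I_B = 75×0.00641 = 0.481 mA, and I_E = (β+1)I_B = 0.487 mA.
V_CE = V_CC − I_C·R_C − I_E·R_E = 13 − 0.481×6.8 − 0.487×0.56 = 9.46 V.
V_CE = 9.46 V > 0.2 V confirms active-region operation.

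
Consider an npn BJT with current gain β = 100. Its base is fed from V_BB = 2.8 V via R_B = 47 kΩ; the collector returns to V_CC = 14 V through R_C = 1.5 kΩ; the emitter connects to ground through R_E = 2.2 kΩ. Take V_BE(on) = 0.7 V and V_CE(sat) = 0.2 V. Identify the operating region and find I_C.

active; I_C ≈ 0.78 mA

Assume active. Base-emitter loop: I_B = (V_BB − V_BE)/(R_B + (β+1)R_E) = (2.8 − 0.7)/(47 + 101×2.2) = 0.0078 mA.
I_C = β·I_B = 100×0.0078 = 0.78 mA.
V_CE = V_CC − I_C·R_C − I_E·R_E = 14 − 0.78×1.5 − 0.788×2.2 = 11.1 V > V_CE(sat), so the active-region assumption holds.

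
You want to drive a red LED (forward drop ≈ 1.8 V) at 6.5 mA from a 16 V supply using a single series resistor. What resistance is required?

R ≈ 2.2 kΩ

The resistor drops V_S − V_D = 16 − 1.8 = 14.2 V at 6.5 mA.
R = 14.2 V / 6.5 mA = 2.18 kΩ.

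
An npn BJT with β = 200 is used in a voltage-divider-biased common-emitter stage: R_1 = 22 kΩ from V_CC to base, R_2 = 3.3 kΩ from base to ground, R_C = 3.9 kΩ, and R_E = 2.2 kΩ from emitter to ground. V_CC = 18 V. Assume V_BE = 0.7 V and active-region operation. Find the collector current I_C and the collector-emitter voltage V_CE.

Thevenize the base divider: V_Th = V_CC·R_2/(R_1+R_2) = 18×3.3/25.3 = 2.35 V, R_Th = R_1‖R_2 = 2.87 kΩ.
Base-emitter loop: V_Th = I_B·R_Th + V_BE + (β+1)I_B·R_E, so I_B = (2.35 − 0.7) / (2.87 + 201×2.2) = 0.0037 mA.
I_C = β·I_B = 200×0.0037 = 0.74 mA, and I_E = (β+1)I_B = 0.744 mA.
V_CE = V_CC − I_C·R_C − I_E·R_E = 18 − 0.74×3.9 − 0.744×2.2 = 13.5 V.
V_CE = 13.5 V > 0.2 V confirms active-region operation.

I_C ≈ 0.74 mA, V_CE ≈ 13 V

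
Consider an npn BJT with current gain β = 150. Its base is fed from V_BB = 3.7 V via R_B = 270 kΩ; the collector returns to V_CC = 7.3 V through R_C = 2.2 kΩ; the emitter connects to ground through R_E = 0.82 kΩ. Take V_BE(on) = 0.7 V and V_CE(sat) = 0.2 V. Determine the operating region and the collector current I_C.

Assume active. Base-emitter loop: I_B = (V_BB − V_BE)/(R_B + (β+1)R_E) = (3.7 − 0.7)/(270 + 151×0.82) = 0.00762 mA.
I_C = β·I_B = 150×0.00762 = 1.14 mA.
V_CE = V_CC − I_C·R_C − I_E·R_E = 7.3 − 1.14×2.2 − 1.15×0.82 = 3.84 V > V_CE(sat), so the active-region assumption holds.

active; I_C ≈ 1.1 mA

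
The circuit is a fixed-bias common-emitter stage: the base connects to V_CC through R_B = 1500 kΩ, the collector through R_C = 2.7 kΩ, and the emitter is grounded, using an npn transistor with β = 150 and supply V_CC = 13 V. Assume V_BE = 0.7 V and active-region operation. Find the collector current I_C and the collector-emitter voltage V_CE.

Base loop: V_CC = I_B·R_B + V_BE, so I_B = (13 − 0.7)/1500 kΩ = 0.0082 mA.
In the active region I_C = β·I_B = 150 × 0.0082 = 1.23 mA.
Collector loop: V_CE = V_CC − I_C·R_C = 13 − 1.23×2.7 = 9.68 V.
Since V_CE = 9.68 V > V_CE(sat) ≈ 0.2 V, the transistor is in the active region as assumed.

I_C ≈ 1.2 mA, V_CE ≈ 9.7 V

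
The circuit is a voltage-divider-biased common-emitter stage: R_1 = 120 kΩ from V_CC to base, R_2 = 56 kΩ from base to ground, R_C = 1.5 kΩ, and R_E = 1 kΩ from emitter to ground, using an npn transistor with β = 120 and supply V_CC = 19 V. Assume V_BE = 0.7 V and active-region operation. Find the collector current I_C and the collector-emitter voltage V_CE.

I_C ≈ 4 mA, V_CE ≈ 8.9 V

Thevenize the base divider: V_Th = V_CC·R_2/(R_1+R_2) = 19×56/176 = 6.05 V, R_Th = R_1‖R_2 = 38.2 kΩ.
Base-emitter loop: V_Th = I_B·R_Th + V_BE + (β+1)I_B·R_E, so I_B = (6.05 − 0.7) / (38.2 + 121×1) = 0.0336 mA.
I_C = β·I_B = 120×0.0336 = 4.03 mA, and I_E = (β+1)I_B = 4.06 mA.
V_CE = V_CC − I_C·R_C − I_E·R_E = 19 − 4.03×1.5 − 4.06×1 = 8.89 V.
V_CE = 8.89 V > 0.2 V confirms active-region operation.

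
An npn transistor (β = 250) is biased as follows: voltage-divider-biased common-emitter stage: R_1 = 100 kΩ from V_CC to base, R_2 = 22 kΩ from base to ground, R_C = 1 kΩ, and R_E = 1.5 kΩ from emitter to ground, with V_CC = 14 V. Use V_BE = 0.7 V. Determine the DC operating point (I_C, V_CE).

I_C ≈ 1.2 mA, V_CE ≈ 11 V

Thevenize the base divider: V_Th = V_CC·R_2/(R_1+R_2) = 14×22/122 = 2.52 V, R_Th = R_1‖R_2 = 18 kΩ.
Base-emitter loop: V_Th = I_B·R_Th + V_BE + (β+1)I_B·R_E, so I_B = (2.52 − 0.7) / (18 + 251×1.5) = 0.00462 mA.
I_C = β·I_B = 250×0.00462 = 1.16 mA, and I_E = (β+1)I_B = 1.16 mA.
V_CE = V_CC − I_C·R_C − I_E·R_E = 14 − 1.16×1 − 1.16×1.5 = 11.1 V.
V_CE = 11.1 V > 0.2 V confirms active-region operation.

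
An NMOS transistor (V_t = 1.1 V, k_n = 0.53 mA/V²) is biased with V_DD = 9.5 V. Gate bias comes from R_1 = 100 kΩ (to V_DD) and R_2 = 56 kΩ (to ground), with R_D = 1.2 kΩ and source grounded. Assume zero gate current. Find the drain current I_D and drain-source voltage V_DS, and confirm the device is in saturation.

I_D ≈ 1.4 mA, V_DS ≈ 7.8 V

V_G = V_DD·R_2/(R_1+R_2) = 9.5×56/156 = 3.41 V. With the source grounded, V_GS = V_G = 3.41 V.
Assume saturation: I_D = (k_n/2)(V_GS − V_t)² = (0.53/2)×(3.41 − 1.1)² = 0.265×2.31² = 1.41 mA.
V_DS = V_DD − I_D·R_D = 9.5 − 1.41×1.2 = 7.8 V.
Saturation requires V_DS ≥ V_GS − V_t = 2.31 V; 7.8 ≥ 2.31 ✓.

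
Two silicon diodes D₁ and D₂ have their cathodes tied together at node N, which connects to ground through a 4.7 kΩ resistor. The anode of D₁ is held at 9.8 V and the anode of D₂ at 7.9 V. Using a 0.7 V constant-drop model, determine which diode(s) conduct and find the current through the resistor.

Assume both conduct. Then node N would need to be at both 9.8−0.7 = 9.1 V and 7.9−0.7 = 7.2 V, which is impossible.
Assume only D₁ conducts: V_N = 9.8 − 0.7 = 9.1 V, so I_R = 9.1/4.7 = 1.94 mA.
Check D₂: its anode-to-cathode voltage is 7.9 − 9.1 = -1.2 V < 0.7 V, so it is off. The assumption is consistent.

Only D₁ conducts; I_R ≈ 1.9 mA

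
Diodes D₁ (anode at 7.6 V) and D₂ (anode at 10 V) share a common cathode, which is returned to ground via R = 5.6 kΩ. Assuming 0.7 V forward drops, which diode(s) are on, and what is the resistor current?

Only D₂ conducts; I_R ≈ 1.7 mA

Assume both conduct. Then node N would need to be at both 7.6−0.7 = 6.9 V and 10−0.7 = 9.3 V, which is impossible.
Assume only D₂ conducts: V_N = 10 − 0.7 = 9.3 V, so I_R = 9.3/5.6 = 1.66 mA.
Check D₁: its anode-to-cathode voltage is 7.6 − 9.3 = -1.7 V < 0.7 V, so it is off. The assumption is consistent.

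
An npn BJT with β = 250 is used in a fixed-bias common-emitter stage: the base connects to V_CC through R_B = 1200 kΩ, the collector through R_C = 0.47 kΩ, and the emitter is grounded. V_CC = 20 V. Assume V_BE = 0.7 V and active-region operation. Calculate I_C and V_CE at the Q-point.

I_C ≈ 4 mA, V_CE ≈ 18 V

Base loop: V_CC = I_B·R_B + V_BE, so I_B = (20 − 0.7)/1200 kΩ = 0.0161 mA.
In the active region I_C = β·I_B = 250 × 0.0161 = 4.02 mA.
Collector loop: V_CE = V_CC − I_C·R_C = 20 − 4.02×0.47 = 18.1 V.
Since V_CE = 18.1 V > V_CE(sat) ≈ 0.2 V, the transistor is in the active region as assumed.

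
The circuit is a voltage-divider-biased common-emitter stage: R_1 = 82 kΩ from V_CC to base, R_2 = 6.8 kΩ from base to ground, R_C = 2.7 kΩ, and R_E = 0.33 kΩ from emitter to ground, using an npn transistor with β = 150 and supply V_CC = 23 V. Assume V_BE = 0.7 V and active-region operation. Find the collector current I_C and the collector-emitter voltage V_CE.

Thevenize the base divider: V_Th = V_CC·R_2/(R_1+R_2) = 23×6.8/88.8 = 1.76 V, R_Th = R_1‖R_2 = 6.28 kΩ.
Base-emitter loop: V_Th = I_B·R_Th + V_BE + (β+1)I_B·R_E, so I_B = (1.76 − 0.7) / (6.28 + 151×0.33) = 0.0189 mA.
I_C = β·I_B = 150×0.0189 = 2.84 mA, and I_E = (β+1)I_B = 2.86 mA.
V_CE = V_CC − I_C·R_C − I_E·R_E = 23 − 2.84×2.7 − 2.86×0.33 = 14.4 V.
V_CE = 14.4 V > 0.2 V confirms active-region operation.

I_C ≈ 2.8 mA, V_CE ≈ 14 V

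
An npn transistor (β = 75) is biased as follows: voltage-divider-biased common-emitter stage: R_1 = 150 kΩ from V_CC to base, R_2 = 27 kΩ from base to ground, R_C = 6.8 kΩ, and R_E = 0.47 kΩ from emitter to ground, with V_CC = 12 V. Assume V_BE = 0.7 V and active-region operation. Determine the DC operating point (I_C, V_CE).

Thevenize the base divider: V_Th = V_CC·R_2/(R_1+R_2) = 12×27/177 = 1.83 V, R_Th = R_1‖R_2 = 22.9 kΩ.
Base-emitter loop: V_Th = I_B·R_Th + V_BE + (β+1)I_B·R_E, so I_B = (1.83 − 0.7) / (22.9 + 76×0.47) = 0.0193 mA.
I_C = β·I_B = 75×0.0193 = 1.45 mA, and I_E = (β+1)I_B = 1.47 mA.
V_CE = V_CC − I_C·R_C − I_E·R_E = 12 − 1.45×6.8 − 1.47×0.47 = 1.47 V.
V_CE = 1.47 V > 0.2 V confirms active-region operation.

I_C ≈ 1.4 mA, V_CE ≈ 1.5 V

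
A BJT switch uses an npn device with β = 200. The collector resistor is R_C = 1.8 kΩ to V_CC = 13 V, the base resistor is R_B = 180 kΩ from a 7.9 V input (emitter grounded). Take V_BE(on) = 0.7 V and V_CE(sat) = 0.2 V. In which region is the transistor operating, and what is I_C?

Assume active: I_B = (7.9 − 0.7)/180 = 0.04 mA, giving I_C = β·I_B = 8 mA.
But then V_CE = 13 − 8×1.8 = -1.4 V < V_CE(sat) = 0.2 V — impossible in the active region.
So the transistor is saturated. With V_CE = 0.2 V, I_C = (V_CC − 0.2)/R_C = 12.8/1.8 = 7.11 mA.
Check: β·I_B = 8 mA > I_C = 7.11 mA, confirming saturation.

saturation; I_C ≈ 7.1 mA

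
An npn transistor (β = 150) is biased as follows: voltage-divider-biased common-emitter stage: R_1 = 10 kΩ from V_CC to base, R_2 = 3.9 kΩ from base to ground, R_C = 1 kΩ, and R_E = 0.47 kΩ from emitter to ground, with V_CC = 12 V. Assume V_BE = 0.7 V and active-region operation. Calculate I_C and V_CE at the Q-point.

I_C ≈ 5.4 mA, V_CE ≈ 4 V

Thevenize the base divider: V_Th = V_CC·R_2/(R_1+R_2) = 12×3.9/13.9 = 3.37 V, R_Th = R_1‖R_2 = 2.81 kΩ.
Base-emitter loop: V_Th = I_B·R_Th + V_BE + (β+1)I_B·R_E, so I_B = (3.37 − 0.7) / (2.81 + 151×0.47) = 0.0361 mA.
I_C = β·I_B = 150×0.0361 = 5.42 mA, and I_E = (β+1)I_B = 5.46 mA.
V_CE = V_CC − I_C·R_C − I_E·R_E = 12 − 5.42×1 − 5.46×0.47 = 4.01 V.
V_CE = 4.01 V > 0.2 V confirms active-region operation.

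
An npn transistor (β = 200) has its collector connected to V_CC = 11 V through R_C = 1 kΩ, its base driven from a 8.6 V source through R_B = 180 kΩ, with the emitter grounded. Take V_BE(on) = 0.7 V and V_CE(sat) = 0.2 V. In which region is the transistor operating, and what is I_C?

Assume active. Base-emitter loop: I_B = (V_BB − V_BE)/R_B = (8.6 − 0.7)/180 = 0.0439 mA.
I_C = β·I_B = 200×0.0439 = 8.78 mA.
V_CE = V_CC − I_C·R_C = 11 − 8.78×1 = 2.22 V > V_CE(sat), so the active-region assumption holds.

active; I_C ≈ 8.8 mA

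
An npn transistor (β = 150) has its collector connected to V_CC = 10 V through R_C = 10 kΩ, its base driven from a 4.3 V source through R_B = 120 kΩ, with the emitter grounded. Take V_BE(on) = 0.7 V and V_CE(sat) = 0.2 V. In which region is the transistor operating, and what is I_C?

Assume active: I_B = (4.3 − 0.7)/120 = 0.03 mA, giving I_C = β·I_B = 4.5 mA.
But then V_CE = 10 − 4.5×10 = -35 V < V_CE(sat) = 0.2 V — impossible in the active region.
So the transistor is saturated. With V_CE = 0.2 V, I_C = (V_CC − 0.2)/R_C = 9.8/10 = 0.98 mA.
Check: β·I_B = 4.5 mA > I_C = 0.98 mA, confirming saturation.

saturation; I_C ≈ 0.98 mA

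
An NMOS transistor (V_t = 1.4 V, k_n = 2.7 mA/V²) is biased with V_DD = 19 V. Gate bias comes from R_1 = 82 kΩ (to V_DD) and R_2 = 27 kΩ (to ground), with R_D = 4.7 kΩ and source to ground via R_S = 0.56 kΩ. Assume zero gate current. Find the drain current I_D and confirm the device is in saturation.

V_G = V_DD·R_2/(R_1+R_2) = 19×27/109 = 4.71 V.
Assume saturation: I_D = (k_n/2)(V_GS − V_t)² with V_GS = V_G − I_D·R_S = 4.71 − 0.56·I_D.
Substituting gives 0.423·I_D² − 6·I_D + 14.8 = 0, with roots I_D = 3.17 or 11 mA.
The root I_D = 11 mA gives V_GS = -1.45 V ≤ V_t, so take I_D = 3.17 mA.
Then V_GS = 2.93 V and V_DS = V_DD − I_D(R_D+R_S) = 19 − 3.17×5.26 = 2.33 V.
Saturation requires V_DS ≥ V_GS − V_t = 1.53 V; 2.33 ≥ 1.53 ✓.

I_D ≈ 3.2 mA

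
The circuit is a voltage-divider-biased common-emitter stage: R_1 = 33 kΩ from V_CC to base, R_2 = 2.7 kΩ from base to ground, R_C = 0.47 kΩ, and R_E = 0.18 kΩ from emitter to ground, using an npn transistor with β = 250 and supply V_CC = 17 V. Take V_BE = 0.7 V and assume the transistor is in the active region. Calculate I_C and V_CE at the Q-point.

Thevenize the base divider: V_Th = V_CC·R_2/(R_1+R_2) = 17×2.7/35.7 = 1.29 V, R_Th = R_1‖R_2 = 2.5 kΩ.
Base-emitter loop: V_Th = I_B·R_Th + V_BE + (β+1)I_B·R_E, so I_B = (1.29 − 0.7) / (2.5 + 251×0.18) = 0.0123 mA.
I_C = β·I_B = 250×0.0123 = 3.07 mA, and I_E = (β+1)I_B = 3.08 mA.
V_CE = V_CC − I_C·R_C − I_E·R_E = 17 − 3.07×0.47 − 3.08×0.18 = 15 V.
V_CE = 15 V > 0.2 V confirms active-region operation.

I_C ≈ 3.1 mA, V_CE ≈ 15 V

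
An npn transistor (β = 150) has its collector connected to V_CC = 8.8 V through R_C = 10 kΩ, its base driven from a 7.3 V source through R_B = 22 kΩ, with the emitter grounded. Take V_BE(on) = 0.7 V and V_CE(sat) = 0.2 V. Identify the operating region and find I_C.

Assume active: I_B = (7.3 − 0.7)/22 = 0.3 mA, giving I_C = β·I_B = 45 mA.
But then V_CE = 8.8 − 45×10 = -441 V < V_CE(sat) = 0.2 V — impossible in the active region.
So the transistor is saturated. With V_CE = 0.2 V, I_C = (V_CC − 0.2)/R_C = 8.6/10 = 0.86 mA.
Check: β·I_B = 45 mA > I_C = 0.86 mA, confirming saturation.

saturation; I_C ≈ 0.86 mA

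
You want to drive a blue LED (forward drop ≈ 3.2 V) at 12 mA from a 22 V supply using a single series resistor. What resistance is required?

The resistor drops V_S − V_D = 22 − 3.2 = 18.8 V at 12 mA.
R = 18.8 V / 12 mA = 1.57 kΩ.

R ≈ 1.6 kΩ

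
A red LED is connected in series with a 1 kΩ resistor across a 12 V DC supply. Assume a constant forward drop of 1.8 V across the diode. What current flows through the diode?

KVL around the loop: 12 = V_D + I·R = 1.8 + I × 1 kΩ.
So I = (12 − 1.8) / 1 kΩ = 10.2 / 1 = 10.2 mA.

I ≈ 10 mA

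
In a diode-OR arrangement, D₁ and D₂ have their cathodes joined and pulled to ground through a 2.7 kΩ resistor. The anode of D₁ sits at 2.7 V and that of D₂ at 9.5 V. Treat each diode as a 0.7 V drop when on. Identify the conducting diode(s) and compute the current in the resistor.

Only D₂ conducts; I_R ≈ 3.3 mA

Assume both conduct. Then node N would need to be at both 2.7−0.7 = 2 V and 9.5−0.7 = 8.8 V, which is impossible.
Assume only D₂ conducts: V_N = 9.5 − 0.7 = 8.8 V, so I_R = 8.8/2.7 = 3.26 mA.
Check D₁: its anode-to-cathode voltage is 2.7 − 8.8 = -6.1 V < 0.7 V, so it is off. The assumption is consistent.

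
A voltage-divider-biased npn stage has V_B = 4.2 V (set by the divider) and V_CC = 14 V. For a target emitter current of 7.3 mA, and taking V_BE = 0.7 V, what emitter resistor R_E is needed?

V_E = V_B − V_BE = 4.2 − 0.7 = 3.5 V.
R_E = V_E / I_E = 3.5 / 7.3 = 0.479 kΩ.

R_E ≈ 0.48 kΩ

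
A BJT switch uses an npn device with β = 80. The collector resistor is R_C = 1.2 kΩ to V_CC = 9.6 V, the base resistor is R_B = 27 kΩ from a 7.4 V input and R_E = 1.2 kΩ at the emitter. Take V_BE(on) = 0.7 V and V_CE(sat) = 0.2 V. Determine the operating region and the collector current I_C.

saturation; I_C ≈ 3.9 mA

Assume active: I_B = (7.4 − 0.7)/(27 + 81×1.2) = 0.0539 mA, I_C = β·I_B = 4.32 mA.
Then V_CE = 9.6 − 4.32×1.2 − 4.37×1.2 = -0.822 V < 0.2 V — the active assumption fails.
Re-solve with V_CE = 0.2 V. KCL at the emitter: V_E/R_E = (V_BB−0.7−V_E)/R_B + (V_CC−0.2−V_E)/R_C, giving V_E = 4.74 V.
I_C = (V_CC − 0.2 − V_E)/R_C = (9.4 − 4.74)/1.2 = 3.88 mA.
Check: I_B = (6.7 − 4.74)/27 = 0.0725 mA, and β·I_B = 5.8 mA > I_C, confirming saturation.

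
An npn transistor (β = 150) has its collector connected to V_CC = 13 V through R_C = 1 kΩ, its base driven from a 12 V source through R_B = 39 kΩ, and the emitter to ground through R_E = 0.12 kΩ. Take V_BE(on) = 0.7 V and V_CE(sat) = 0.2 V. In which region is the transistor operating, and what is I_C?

saturation; I_C ≈ 11 mA

Assume active: I_B = (12 − 0.7)/(39 + 151×0.12) = 0.198 mA, I_C = β·I_B = 29.7 mA.
Then V_CE = 13 − 29.7×1 − 29.9×0.12 = -20.3 V < 0.2 V — the active assumption fails.
Re-solve with V_CE = 0.2 V. KCL at the emitter: V_E/R_E = (V_BB−0.7−V_E)/R_B + (V_CC−0.2−V_E)/R_C, giving V_E = 1.4 V.
I_C = (V_CC − 0.2 − V_E)/R_C = (12.8 − 1.4)/1 = 11.4 mA.
Check: I_B = (11.3 − 1.4)/39 = 0.254 mA, and β·I_B = 38.1 mA > I_C, confirming saturation.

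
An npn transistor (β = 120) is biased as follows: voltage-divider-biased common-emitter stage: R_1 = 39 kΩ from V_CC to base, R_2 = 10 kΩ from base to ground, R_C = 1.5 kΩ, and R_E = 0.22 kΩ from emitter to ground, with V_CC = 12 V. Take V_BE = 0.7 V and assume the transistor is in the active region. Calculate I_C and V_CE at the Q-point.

I_C ≈ 6.1 mA, V_CE ≈ 1.5 V

Thevenize the base divider: V_Th = V_CC·R_2/(R_1+R_2) = 12×10/49 = 2.45 V, R_Th = R_1‖R_2 = 7.96 kΩ.
Base-emitter loop: V_Th = I_B·R_Th + V_BE + (β+1)I_B·R_E, so I_B = (2.45 − 0.7) / (7.96 + 121×0.22) = 0.0506 mA.
I_C = β·I_B = 120×0.0506 = 6.07 mA, and I_E = (β+1)I_B = 6.12 mA.
V_CE = V_CC − I_C·R_C − I_E·R_E = 12 − 6.07×1.5 − 6.12×0.22 = 1.55 V.
V_CE = 1.55 V > 0.2 V confirms active-region operation.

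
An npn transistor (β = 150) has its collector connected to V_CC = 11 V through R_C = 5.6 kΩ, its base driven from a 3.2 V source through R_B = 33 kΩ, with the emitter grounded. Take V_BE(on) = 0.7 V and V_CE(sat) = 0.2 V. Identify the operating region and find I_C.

Assume active: I_B = (3.2 − 0.7)/33 = 0.0758 mA, giving I_C = β·I_B = 11.4 mA.
But then V_CE = 11 − 11.4×5.6 = -52.6 V < V_CE(sat) = 0.2 V — impossible in the active region.
So the transistor is saturated. With V_CE = 0.2 V, I_C = (V_CC − 0.2)/R_C = 10.8/5.6 = 1.93 mA.
Check: β·I_B = 11.4 mA > I_C = 1.93 mA, confirming saturation.

saturation; I_C ≈ 1.9 mA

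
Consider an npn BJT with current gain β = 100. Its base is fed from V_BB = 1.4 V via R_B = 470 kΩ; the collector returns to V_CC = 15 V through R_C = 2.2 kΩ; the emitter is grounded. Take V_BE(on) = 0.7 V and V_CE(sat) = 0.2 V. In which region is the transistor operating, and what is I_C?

Assume active. Base-emitter loop: I_B = (V_BB − V_BE)/R_B = (1.4 − 0.7)/470 = 0.00149 mA.
I_C = β·I_B = 100×0.00149 = 0.149 mA.
V_CE = V_CC − I_C·R_C = 15 − 0.149×2.2 = 14.7 V > V_CE(sat), so the active-region assumption holds.

active; I_C ≈ 0.15 mA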